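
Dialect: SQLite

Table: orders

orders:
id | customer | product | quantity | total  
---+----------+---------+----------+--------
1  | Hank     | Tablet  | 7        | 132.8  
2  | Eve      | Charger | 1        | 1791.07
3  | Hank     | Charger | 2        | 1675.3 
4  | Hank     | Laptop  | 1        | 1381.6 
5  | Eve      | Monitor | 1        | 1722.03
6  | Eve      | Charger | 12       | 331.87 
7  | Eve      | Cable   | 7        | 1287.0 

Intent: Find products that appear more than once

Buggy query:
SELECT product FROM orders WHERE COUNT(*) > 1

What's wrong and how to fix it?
Bug: COUNT(*) is an aggregate and cannot be used in WHERE

Fix: Group first, then use HAVING for the count condition

Corrected query:
SELECT product FROM orders GROUP BY product HAVING COUNT(*) > 1

Result:
product
-------
Charger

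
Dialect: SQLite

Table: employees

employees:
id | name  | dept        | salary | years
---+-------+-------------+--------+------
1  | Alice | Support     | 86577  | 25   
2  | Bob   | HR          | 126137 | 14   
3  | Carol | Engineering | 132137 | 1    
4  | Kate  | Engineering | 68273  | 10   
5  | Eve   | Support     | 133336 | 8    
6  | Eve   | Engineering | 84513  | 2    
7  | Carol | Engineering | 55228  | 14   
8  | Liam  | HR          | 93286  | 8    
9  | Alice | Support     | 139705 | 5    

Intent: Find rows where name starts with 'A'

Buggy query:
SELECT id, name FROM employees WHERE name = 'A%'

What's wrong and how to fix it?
Bug: Wildcards only work with LIKE; '=' treats '%' as a literal character

Fix: Use LIKE for wildcard pattern matching

Corrected query:
SELECT id, name FROM employees WHERE name LIKE 'A%'

Result:
id | name 
---+------
1  | Alice
9  | Alice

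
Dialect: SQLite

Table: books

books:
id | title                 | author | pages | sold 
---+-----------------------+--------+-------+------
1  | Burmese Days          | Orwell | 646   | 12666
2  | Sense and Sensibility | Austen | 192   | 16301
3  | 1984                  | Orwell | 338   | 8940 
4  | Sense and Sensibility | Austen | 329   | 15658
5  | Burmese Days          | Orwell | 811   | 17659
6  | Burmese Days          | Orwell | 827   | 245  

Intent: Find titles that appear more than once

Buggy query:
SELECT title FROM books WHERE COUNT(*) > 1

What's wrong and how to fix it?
Bug: COUNT(*) is an aggregate and cannot be used in WHERE

Fix: GROUP BY title, then filter groups with HAVING COUNT(*) > 1

Corrected query:
SELECT title FROM books GROUP BY title HAVING COUNT(*) > 1

Result:
title                
---------------------
Burmese Days         
Sense and Sensibility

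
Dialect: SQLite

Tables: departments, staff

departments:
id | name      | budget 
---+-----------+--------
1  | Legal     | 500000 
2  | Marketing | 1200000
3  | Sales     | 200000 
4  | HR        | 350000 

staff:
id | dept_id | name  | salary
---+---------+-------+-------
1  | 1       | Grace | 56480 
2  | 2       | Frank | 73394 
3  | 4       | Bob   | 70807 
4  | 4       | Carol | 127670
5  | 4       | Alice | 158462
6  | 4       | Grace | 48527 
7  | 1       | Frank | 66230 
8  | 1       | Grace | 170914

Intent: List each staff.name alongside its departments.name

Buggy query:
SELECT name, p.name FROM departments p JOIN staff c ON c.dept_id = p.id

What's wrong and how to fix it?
Bug: 'name' exists in both joined tables, so the database can't tell which one is meant

Fix: Qualify the column with its table alias (c.name)

Corrected query:
SELECT c.name, p.name FROM departments p JOIN staff c ON c.dept_id = p.id

Result:
name  | name     
------+----------
Grace | Legal    
Frank | Marketing
Bob   | HR       
Carol | HR       
Alice | HR       
Grace | HR       
Frank | Legal    
Grace | Legal    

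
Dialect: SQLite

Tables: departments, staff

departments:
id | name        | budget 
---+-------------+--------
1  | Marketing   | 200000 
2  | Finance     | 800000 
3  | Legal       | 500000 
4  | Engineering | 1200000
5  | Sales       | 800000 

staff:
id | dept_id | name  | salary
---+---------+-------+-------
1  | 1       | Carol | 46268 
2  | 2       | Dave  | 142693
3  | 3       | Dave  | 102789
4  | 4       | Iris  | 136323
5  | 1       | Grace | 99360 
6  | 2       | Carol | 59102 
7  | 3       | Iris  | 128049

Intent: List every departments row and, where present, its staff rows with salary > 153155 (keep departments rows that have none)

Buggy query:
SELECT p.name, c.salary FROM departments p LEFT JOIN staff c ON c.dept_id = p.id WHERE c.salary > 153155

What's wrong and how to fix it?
Bug: Filtering c.salary in WHERE discards the NULL rows produced by LEFT JOIN, turning it into an inner join

Fix: Put 'c.salary > 153155' in the JOIN's ON clause instead of WHERE

Corrected query:
SELECT p.name, c.salary FROM departments p LEFT JOIN staff c ON c.dept_id = p.id AND c.salary > 153155

Result:
name        | salary
------------+-------
Marketing   | NULL  
Finance     | NULL  
Legal       | NULL  
Engineering | NULL  
Sales       | NULL  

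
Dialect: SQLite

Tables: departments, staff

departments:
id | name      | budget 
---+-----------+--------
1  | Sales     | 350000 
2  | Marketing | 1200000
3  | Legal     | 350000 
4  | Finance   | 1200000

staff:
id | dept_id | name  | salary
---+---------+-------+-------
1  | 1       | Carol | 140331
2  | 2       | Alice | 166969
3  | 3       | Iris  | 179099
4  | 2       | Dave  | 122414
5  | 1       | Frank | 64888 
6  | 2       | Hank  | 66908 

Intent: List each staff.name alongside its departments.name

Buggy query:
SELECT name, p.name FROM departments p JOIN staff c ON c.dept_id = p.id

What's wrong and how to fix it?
Bug: 'name' exists in both joined tables, so the database can't tell which one is meant

Fix: Qualify the column with its table alias (c.name)

Corrected query:
SELECT c.name, p.name FROM departments p JOIN staff c ON c.dept_id = p.id

Result:
name  | name     
------+----------
Carol | Sales    
Alice | Marketing
Iris  | Legal    
Dave  | Marketing
Frank | Sales    
Hank  | Marketing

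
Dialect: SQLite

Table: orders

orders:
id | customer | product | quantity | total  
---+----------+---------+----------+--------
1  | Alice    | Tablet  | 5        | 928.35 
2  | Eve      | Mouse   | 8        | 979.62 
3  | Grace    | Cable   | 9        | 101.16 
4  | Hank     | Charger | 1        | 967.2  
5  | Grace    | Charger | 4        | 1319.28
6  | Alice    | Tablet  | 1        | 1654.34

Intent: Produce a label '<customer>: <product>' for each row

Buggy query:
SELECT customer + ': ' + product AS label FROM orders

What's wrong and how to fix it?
Bug: SQLite uses || for string concatenation; + coerces text to numbers (yielding 0)

Fix: Use the || operator for string concatenation

Corrected query:
SELECT customer || ': ' || product AS label FROM orders

Result:
label         
--------------
Alice: Tablet 
Eve: Mouse    
Grace: Cable  
Hank: Charger 
Grace: Charger
Alice: Tablet 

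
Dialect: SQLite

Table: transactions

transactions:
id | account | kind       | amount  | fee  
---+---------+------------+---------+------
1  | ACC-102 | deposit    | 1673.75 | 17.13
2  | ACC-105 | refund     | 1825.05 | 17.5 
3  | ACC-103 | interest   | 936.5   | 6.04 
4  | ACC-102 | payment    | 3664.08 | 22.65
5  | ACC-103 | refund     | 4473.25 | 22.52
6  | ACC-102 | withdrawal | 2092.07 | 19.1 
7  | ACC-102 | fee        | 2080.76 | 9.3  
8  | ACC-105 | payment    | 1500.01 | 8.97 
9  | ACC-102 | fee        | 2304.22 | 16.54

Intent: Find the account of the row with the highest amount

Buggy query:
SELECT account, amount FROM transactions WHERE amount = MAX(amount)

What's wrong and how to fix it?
Bug: MAX(amount) is an aggregate and cannot be used directly in WHERE

Fix: Wrap MAX in a scalar subquery so WHERE compares against a single value

Corrected query:
SELECT account, amount FROM transactions WHERE amount = (SELECT MAX(amount) FROM transactions)

Result:
account | amount 
--------+--------
ACC-103 | 4473.25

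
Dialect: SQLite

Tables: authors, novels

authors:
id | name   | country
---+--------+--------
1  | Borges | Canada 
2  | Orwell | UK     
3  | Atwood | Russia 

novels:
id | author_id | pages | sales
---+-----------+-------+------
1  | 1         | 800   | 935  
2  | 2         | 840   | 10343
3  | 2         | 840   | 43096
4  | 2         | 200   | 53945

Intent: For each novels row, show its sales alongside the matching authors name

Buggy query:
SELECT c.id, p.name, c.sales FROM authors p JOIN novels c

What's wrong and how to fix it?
Bug: Missing join condition: each novels row is matched to all authors rows instead of just its own

Fix: Add ON c.author_id = p.id to the JOIN

Corrected query:
SELECT c.id, p.name, c.sales FROM authors p JOIN novels c ON c.author_id = p.id

Result:
id | name   | sales
---+--------+------
1  | Borges | 935  
2  | Orwell | 10343
3  | Orwell | 43096
4  | Orwell | 53945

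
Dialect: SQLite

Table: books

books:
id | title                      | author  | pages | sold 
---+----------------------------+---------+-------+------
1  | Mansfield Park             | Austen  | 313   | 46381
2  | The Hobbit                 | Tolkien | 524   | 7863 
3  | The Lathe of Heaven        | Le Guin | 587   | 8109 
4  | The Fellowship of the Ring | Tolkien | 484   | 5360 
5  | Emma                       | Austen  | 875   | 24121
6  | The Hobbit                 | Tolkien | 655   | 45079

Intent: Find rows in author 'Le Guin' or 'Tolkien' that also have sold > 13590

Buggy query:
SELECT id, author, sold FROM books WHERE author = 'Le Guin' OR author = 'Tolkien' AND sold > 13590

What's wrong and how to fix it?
Bug: AND binds tighter than OR, so this parses as author = 'Le Guin' OR (author = 'Tolkien' AND sold > 13590)

Fix: Add parentheses around the OR so the AND applies to both alternatives

Corrected query:
SELECT id, author, sold FROM books WHERE (author = 'Le Guin' OR author = 'Tolkien') AND sold > 13590

Result:
id | author  | sold 
---+---------+------
6  | Tolkien | 45079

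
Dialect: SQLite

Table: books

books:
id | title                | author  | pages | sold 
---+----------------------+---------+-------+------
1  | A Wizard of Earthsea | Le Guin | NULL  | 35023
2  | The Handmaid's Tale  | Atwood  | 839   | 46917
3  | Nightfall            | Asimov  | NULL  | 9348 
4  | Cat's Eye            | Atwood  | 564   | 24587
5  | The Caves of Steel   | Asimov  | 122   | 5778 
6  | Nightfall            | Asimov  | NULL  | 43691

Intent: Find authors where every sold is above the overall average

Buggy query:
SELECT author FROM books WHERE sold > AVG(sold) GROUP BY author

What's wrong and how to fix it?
Bug: WHERE evaluates per row before aggregation, so AVG() is unavailable

Fix: Use a subquery for AVG and a HAVING MIN(...) filter so the condition holds for every row in the group

Corrected query:
SELECT author FROM books GROUP BY author HAVING MIN(sold) > (SELECT AVG(sold) FROM books)

Result:
author 
-------
Le Guin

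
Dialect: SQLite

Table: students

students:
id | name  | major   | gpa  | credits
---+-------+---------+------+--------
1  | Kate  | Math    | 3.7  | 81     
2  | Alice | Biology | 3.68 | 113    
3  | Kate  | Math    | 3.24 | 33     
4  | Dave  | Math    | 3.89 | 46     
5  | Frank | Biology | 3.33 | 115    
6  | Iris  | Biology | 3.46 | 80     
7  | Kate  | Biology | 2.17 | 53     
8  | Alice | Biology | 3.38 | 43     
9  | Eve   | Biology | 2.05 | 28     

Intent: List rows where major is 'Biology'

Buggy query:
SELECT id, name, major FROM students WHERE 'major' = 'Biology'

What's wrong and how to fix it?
Bug: 'major' in single quotes is a string literal, not the column; the comparison is literal-vs-literal and never true

Fix: Remove the quotes around the column name (or use double quotes for an identifier)

Corrected query:
SELECT id, name, major FROM students WHERE major = 'Biology'

Result:
id | name  | major  
---+-------+--------
2  | Alice | Biology
5  | Frank | Biology
6  | Iris  | Biology
7  | Kate  | Biology
8  | Alice | Biology
9  | Eve   | Biology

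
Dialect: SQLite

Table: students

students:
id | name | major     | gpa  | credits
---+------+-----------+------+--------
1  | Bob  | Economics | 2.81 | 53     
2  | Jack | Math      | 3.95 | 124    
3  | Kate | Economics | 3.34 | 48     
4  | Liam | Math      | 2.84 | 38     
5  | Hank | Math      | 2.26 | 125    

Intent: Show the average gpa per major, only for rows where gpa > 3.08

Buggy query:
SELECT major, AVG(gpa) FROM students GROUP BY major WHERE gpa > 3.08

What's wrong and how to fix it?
Bug: WHERE cannot follow GROUP BY

Fix: Place WHERE between FROM and GROUP BY

Corrected query:
SELECT major, AVG(gpa) FROM students WHERE gpa > 3.08 GROUP BY major

Result:
major     | AVG(gpa)
----------+---------
Economics | 3.34    
Math      | 3.95    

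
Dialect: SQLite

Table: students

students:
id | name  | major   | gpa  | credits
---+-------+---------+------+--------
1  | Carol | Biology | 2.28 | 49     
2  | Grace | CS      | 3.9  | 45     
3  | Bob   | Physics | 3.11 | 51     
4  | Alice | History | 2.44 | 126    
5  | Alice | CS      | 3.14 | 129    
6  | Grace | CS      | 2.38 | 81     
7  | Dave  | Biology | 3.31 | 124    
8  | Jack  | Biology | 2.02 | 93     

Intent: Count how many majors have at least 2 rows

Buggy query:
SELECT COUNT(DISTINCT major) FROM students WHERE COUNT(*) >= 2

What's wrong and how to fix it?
Bug: WHERE filters individual rows, not groups, so a group-level COUNT is invalid there

Fix: Use a subquery that GROUPs and filters with HAVING, then count its rows

Corrected query:
SELECT COUNT(*) FROM (SELECT major FROM students GROUP BY major HAVING COUNT(*) >= 2)

Result:
COUNT(*)
--------
2       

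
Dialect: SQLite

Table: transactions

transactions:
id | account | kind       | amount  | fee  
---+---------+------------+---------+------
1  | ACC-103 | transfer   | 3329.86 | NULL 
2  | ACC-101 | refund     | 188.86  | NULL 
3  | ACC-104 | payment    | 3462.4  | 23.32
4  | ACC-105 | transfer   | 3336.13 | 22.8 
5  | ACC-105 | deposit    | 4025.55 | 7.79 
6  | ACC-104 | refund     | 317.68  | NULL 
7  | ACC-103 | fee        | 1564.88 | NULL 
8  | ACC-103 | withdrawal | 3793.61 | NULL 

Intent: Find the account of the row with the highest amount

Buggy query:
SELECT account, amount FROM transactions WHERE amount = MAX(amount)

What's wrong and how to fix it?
Bug: MAX(amount) is an aggregate and cannot be used directly in WHERE

Fix: Wrap MAX in a scalar subquery so WHERE compares against a single value

Corrected query:
SELECT account, amount FROM transactions WHERE amount = (SELECT MAX(amount) FROM transactions)

Result:
account | amount 
--------+--------
ACC-105 | 4025.55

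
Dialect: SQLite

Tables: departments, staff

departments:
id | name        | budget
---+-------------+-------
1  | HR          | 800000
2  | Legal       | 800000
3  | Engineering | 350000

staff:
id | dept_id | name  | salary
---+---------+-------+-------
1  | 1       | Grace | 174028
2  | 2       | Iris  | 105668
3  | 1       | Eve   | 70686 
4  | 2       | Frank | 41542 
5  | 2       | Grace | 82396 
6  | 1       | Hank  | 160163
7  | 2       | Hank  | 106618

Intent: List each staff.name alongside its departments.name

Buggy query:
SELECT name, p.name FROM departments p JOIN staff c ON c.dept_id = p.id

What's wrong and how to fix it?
Bug: 'name' exists in both joined tables, so the database can't tell which one is meant

Fix: Prefix ambiguous columns with the table alias

Corrected query:
SELECT c.name, p.name FROM departments p JOIN staff c ON c.dept_id = p.id

Result:
name  | name 
------+------
Grace | HR   
Iris  | Legal
Eve   | HR   
Frank | Legal
Grace | Legal
Hank  | HR   
Hank  | Legal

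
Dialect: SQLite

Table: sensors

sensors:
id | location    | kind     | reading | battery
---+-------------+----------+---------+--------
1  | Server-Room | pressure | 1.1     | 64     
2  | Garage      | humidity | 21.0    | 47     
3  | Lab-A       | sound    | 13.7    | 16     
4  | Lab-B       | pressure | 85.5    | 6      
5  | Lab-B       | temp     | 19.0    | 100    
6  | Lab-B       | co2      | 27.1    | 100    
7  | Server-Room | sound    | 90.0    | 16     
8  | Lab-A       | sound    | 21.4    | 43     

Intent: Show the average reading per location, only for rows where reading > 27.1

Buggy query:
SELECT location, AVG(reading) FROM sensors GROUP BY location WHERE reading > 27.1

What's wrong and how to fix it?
Bug: WHERE cannot follow GROUP BY

Fix: Move the WHERE clause before GROUP BY

Corrected query:
SELECT location, AVG(reading) FROM sensors WHERE reading > 27.1 GROUP BY location

Result:
location    | AVG(reading)
------------+-------------
Lab-B       | 85.5        
Server-Room | 90          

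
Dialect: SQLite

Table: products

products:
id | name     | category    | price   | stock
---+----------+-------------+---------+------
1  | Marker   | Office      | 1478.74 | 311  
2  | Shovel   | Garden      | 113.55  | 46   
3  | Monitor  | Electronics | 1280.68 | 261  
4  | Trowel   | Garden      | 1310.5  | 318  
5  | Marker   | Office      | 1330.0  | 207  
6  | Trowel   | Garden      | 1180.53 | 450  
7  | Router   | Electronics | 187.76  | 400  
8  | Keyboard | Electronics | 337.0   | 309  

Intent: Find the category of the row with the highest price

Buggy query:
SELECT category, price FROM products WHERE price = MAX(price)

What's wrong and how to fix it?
Bug: WHERE is evaluated per row; an aggregate over the whole table isn't defined there

Fix: Use a subquery: WHERE price = (SELECT MAX(price) FROM products)

Corrected query:
SELECT category, price FROM products WHERE price = (SELECT MAX(price) FROM products)

Result:
category | price  
---------+--------
Office   | 1478.74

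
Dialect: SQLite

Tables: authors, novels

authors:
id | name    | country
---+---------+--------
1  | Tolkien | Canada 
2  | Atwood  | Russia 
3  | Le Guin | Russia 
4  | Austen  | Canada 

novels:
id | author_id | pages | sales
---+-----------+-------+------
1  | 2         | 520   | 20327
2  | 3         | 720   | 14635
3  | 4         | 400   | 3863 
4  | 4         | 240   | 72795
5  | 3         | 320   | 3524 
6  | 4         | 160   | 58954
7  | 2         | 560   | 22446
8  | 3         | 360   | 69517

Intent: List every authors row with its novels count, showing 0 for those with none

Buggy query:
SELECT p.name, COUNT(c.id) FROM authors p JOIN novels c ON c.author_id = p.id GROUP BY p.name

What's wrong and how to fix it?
Bug: An inner join excludes parents with zero children

Fix: Switch to LEFT JOIN to retain unmatched parent rows

Corrected query:
SELECT p.name, COUNT(c.id) FROM authors p LEFT JOIN novels c ON c.author_id = p.id GROUP BY p.name

Result:
name    | COUNT(c.id)
--------+------------
Atwood  | 2          
Austen  | 3          
Le Guin | 3          
Tolkien | 0          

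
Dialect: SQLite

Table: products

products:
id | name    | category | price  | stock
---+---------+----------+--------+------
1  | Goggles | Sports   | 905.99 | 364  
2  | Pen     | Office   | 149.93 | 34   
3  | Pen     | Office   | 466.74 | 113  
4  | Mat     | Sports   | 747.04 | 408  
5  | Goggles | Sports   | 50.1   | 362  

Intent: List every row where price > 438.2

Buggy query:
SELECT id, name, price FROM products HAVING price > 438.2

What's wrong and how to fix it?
Bug: This is a non-aggregate query (no GROUP BY, no aggregates), so in SQLite the HAVING clause is invalid here; a row-level condition belongs in WHERE

Fix: Use WHERE for row-level filtering

Corrected query:
SELECT id, name, price FROM products WHERE price > 438.2

Result:
id | name    | price 
---+---------+-------
1  | Goggles | 905.99
3  | Pen     | 466.74
4  | Mat     | 747.04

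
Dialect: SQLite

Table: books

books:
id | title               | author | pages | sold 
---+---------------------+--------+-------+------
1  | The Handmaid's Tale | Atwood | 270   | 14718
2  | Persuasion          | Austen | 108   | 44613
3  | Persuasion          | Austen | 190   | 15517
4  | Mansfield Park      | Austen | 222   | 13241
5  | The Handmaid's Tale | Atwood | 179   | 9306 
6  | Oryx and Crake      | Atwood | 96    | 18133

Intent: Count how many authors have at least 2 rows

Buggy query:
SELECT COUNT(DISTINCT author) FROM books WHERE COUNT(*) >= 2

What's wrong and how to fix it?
Bug: WHERE filters individual rows, not groups, so a group-level COUNT is invalid there

Fix: Use a subquery that GROUPs and filters with HAVING, then count its rows

Corrected query:
SELECT COUNT(*) FROM (SELECT author FROM books GROUP BY author HAVING COUNT(*) >= 2)

Result:
COUNT(*)
--------
2       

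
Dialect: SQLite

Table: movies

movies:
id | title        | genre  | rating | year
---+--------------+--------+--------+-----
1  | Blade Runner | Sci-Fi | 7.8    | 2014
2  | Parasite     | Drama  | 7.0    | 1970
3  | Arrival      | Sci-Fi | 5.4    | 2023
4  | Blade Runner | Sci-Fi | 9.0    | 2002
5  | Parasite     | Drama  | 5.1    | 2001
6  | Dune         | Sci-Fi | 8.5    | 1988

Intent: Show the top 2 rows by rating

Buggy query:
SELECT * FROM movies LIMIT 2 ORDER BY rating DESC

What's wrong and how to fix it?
Bug: ORDER BY cannot follow LIMIT; LIMIT is the final clause

Fix: Swap the clauses: ORDER BY first, then LIMIT

Corrected query:
SELECT * FROM movies ORDER BY rating DESC LIMIT 2

Result:
id | title        | genre  | rating | year
---+--------------+--------+--------+-----
4  | Blade Runner | Sci-Fi | 9      | 2002
6  | Dune         | Sci-Fi | 8.5    | 1988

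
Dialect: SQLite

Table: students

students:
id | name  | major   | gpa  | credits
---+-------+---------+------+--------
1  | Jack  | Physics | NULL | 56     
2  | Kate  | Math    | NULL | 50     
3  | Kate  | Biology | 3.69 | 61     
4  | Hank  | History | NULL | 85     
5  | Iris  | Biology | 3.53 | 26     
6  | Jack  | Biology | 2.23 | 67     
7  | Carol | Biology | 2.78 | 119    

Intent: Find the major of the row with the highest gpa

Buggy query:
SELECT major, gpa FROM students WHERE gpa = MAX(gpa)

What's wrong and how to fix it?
Bug: WHERE is evaluated per row; an aggregate over the whole table isn't defined there

Fix: Wrap MAX in a scalar subquery so WHERE compares against a single value

Corrected query:
SELECT major, gpa FROM students WHERE gpa = (SELECT MAX(gpa) FROM students)

Result:
major   | gpa 
--------+-----
Biology | 3.69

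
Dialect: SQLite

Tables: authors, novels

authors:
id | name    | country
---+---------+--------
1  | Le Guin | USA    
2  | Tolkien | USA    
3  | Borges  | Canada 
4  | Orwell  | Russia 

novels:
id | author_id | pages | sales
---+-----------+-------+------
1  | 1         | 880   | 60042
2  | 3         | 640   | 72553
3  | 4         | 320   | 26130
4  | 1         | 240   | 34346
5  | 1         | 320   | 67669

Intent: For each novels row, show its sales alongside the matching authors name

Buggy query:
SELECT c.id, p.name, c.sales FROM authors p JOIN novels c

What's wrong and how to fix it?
Bug: JOIN with no ON clause produces a cartesian product; every novels row pairs with every authors row

Fix: Add ON c.author_id = p.id to the JOIN

Corrected query:
SELECT c.id, p.name, c.sales FROM authors p JOIN novels c ON c.author_id = p.id

Result:
id | name    | sales
---+---------+------
1  | Le Guin | 60042
2  | Borges  | 72553
3  | Orwell  | 26130
4  | Le Guin | 34346
5  | Le Guin | 67669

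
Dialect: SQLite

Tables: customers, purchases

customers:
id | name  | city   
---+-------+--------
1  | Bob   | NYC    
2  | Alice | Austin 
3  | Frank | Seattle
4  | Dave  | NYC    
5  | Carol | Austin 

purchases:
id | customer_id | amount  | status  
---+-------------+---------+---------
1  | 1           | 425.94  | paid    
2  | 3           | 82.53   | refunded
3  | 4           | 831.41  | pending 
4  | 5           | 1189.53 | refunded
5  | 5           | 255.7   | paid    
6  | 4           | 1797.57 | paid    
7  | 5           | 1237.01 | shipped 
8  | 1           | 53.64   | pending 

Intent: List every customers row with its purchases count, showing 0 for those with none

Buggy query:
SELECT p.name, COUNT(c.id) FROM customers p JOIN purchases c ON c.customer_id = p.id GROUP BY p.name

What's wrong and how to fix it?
Bug: An inner join excludes parents with zero children

Fix: Use LEFT JOIN so parents without children still appear (COUNT(c.id) gives 0)

Corrected query:
SELECT p.name, COUNT(c.id) FROM customers p LEFT JOIN purchases c ON c.customer_id = p.id GROUP BY p.name

Result:
name  | COUNT(c.id)
------+------------
Alice | 0          
Bob   | 2          
Carol | 3          
Dave  | 2          
Frank | 1          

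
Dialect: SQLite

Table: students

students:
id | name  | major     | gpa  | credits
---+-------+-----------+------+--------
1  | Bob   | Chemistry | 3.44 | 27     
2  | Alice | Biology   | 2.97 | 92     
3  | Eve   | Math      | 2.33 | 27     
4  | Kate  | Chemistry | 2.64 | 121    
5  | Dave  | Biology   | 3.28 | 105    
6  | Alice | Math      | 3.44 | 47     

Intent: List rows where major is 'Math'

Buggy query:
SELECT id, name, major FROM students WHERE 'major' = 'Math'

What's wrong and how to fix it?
Bug: Single quotes denote string literals in SQL; the column name is being compared as a constant string

Fix: Remove the quotes around the column name (or use double quotes for an identifier)

Corrected query:
SELECT id, name, major FROM students WHERE major = 'Math'

Result:
id | name  | major
---+-------+------
3  | Eve   | Math 
6  | Alice | Math 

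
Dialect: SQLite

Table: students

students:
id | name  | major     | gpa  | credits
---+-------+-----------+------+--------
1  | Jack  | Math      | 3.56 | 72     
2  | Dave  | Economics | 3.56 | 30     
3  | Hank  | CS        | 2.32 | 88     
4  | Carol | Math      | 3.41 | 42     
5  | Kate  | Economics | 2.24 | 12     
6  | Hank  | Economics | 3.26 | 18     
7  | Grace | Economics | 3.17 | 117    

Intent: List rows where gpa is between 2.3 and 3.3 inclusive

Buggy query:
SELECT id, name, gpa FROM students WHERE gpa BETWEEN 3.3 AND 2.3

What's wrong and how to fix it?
Bug: BETWEEN expects the lower bound first; with 3.3 AND 2.3 the range is empty

Fix: Swap the bounds so the smaller value comes first

Corrected query:
SELECT id, name, gpa FROM students WHERE gpa BETWEEN 2.3 AND 3.3

Result:
id | name  | gpa 
---+-------+-----
3  | Hank  | 2.32
6  | Hank  | 3.26
7  | Grace | 3.17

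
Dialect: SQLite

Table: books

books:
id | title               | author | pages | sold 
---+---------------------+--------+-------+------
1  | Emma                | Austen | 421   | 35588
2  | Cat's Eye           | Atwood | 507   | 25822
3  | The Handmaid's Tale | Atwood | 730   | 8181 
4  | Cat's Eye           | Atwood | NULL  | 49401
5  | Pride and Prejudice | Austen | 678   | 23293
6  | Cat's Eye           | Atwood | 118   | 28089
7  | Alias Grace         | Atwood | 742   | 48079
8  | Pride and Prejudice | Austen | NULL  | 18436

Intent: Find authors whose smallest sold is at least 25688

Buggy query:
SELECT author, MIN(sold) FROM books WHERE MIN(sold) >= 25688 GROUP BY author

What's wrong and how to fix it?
Bug: Aggregates like MIN are computed per group after WHERE runs

Fix: Use HAVING for the per-group MIN condition

Corrected query:
SELECT author, MIN(sold) FROM books GROUP BY author HAVING MIN(sold) >= 25688

Result:
(no rows)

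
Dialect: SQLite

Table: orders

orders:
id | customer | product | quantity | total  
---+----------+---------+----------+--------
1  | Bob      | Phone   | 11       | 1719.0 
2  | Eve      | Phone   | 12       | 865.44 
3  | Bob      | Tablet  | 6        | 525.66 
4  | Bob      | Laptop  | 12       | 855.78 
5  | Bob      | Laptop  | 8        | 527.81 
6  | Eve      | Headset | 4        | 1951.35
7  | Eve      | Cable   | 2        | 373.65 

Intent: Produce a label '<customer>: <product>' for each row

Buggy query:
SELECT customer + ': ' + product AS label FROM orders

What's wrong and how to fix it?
Bug: '+' is numeric addition; on text columns SQLite converts them to 0 instead of concatenating

Fix: Use the || operator for string concatenation

Corrected query:
SELECT customer || ': ' || product AS label FROM orders

Result:
label       
------------
Bob: Phone  
Eve: Phone  
Bob: Tablet 
Bob: Laptop 
Bob: Laptop 
Eve: Headset
Eve: Cable  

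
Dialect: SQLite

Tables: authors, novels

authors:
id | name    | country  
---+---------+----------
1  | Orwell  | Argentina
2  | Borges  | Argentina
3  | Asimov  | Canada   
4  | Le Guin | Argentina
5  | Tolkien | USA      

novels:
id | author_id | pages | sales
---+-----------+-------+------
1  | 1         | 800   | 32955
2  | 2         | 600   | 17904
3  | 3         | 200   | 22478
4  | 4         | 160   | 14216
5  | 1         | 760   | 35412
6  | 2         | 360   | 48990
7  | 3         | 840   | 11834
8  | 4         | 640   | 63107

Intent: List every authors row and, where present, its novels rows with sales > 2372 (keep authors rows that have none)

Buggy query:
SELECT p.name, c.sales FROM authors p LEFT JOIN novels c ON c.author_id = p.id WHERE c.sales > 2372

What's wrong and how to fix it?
Bug: A WHERE condition on the right-hand table after LEFT JOIN drops unmatched parents

Fix: Move the right-table condition into the ON clause so unmatched parents are kept

Corrected query:
SELECT p.name, c.sales FROM authors p LEFT JOIN novels c ON c.author_id = p.id AND c.sales > 2372

Result:
name    | sales
--------+------
Orwell  | 32955
Orwell  | 35412
Borges  | 17904
Borges  | 48990
Asimov  | 11834
Asimov  | 22478
Le Guin | 14216
Le Guin | 63107
Tolkien | NULL 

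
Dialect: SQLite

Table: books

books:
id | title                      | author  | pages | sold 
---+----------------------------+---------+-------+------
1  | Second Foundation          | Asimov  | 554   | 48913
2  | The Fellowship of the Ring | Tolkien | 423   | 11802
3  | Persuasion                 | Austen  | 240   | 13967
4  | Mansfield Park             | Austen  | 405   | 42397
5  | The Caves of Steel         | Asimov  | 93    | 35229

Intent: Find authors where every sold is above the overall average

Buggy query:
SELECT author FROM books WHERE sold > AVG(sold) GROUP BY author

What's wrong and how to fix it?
Bug: WHERE evaluates per row before aggregation, so AVG() is unavailable

Fix: Use a subquery for AVG and a HAVING MIN(...) filter so the condition holds for every row in the group

Corrected query:
SELECT author FROM books GROUP BY author HAVING MIN(sold) > (SELECT AVG(sold) FROM books)

Result:
author
------
Asimov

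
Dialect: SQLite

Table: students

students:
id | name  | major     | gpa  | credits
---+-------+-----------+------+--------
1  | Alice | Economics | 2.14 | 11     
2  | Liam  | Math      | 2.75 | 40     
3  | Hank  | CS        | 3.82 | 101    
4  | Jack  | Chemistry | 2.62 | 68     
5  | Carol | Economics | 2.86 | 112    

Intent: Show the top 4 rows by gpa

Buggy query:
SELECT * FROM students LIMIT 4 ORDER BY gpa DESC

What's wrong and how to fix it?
Bug: ORDER BY cannot follow LIMIT; LIMIT is the final clause

Fix: Swap the clauses: ORDER BY first, then LIMIT

Corrected query:
SELECT * FROM students ORDER BY gpa DESC LIMIT 4

Result:
id | name  | major     | gpa  | credits
---+-------+-----------+------+--------
3  | Hank  | CS        | 3.82 | 101    
5  | Carol | Economics | 2.86 | 112    
2  | Liam  | Math      | 2.75 | 40     
4  | Jack  | Chemistry | 2.62 | 68     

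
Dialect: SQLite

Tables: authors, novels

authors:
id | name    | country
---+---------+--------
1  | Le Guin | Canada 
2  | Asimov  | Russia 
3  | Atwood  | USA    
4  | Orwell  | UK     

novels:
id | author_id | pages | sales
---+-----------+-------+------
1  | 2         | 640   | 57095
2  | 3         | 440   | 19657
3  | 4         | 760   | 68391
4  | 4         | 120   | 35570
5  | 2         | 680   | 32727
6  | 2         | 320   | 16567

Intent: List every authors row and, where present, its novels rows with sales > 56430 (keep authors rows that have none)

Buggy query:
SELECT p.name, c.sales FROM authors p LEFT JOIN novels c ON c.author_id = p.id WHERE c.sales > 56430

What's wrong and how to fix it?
Bug: Filtering c.sales in WHERE discards the NULL rows produced by LEFT JOIN, turning it into an inner join

Fix: Put 'c.sales > 56430' in the JOIN's ON clause instead of WHERE

Corrected query:
SELECT p.name, c.sales FROM authors p LEFT JOIN novels c ON c.author_id = p.id AND c.sales > 56430

Result:
name    | sales
--------+------
Le Guin | NULL 
Asimov  | 57095
Atwood  | NULL 
Orwell  | 68391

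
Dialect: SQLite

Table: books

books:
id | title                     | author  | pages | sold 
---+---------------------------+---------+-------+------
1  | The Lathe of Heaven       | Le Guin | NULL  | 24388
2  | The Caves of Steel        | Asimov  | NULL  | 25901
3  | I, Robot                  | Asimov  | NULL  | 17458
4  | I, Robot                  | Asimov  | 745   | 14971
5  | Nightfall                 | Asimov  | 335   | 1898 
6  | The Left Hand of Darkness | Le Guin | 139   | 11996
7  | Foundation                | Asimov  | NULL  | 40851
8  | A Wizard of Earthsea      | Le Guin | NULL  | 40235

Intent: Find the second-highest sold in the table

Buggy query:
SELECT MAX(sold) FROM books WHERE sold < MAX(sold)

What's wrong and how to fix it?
Bug: MAX(sold) on the right of the comparison is an aggregate-in-WHERE error

Fix: Compute the overall MAX in a subquery, then take MAX of rows below it

Corrected query:
SELECT MAX(sold) FROM books WHERE sold < (SELECT MAX(sold) FROM books)

Result:
MAX(sold)
---------
40235    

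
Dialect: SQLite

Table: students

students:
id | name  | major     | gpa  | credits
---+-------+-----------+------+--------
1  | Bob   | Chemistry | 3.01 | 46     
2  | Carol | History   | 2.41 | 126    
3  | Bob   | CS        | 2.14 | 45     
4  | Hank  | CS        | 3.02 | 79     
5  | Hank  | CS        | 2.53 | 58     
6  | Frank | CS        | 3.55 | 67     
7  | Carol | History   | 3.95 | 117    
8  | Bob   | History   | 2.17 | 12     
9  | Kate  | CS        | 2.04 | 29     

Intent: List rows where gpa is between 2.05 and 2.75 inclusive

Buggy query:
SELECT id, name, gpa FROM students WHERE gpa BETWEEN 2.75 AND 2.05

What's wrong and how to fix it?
Bug: The bounds are reversed; BETWEEN a AND b requires a <= b to match anything

Fix: Write BETWEEN 2.05 AND 2.75

Corrected query:
SELECT id, name, gpa FROM students WHERE gpa BETWEEN 2.05 AND 2.75

Result:
id | name  | gpa 
---+-------+-----
2  | Carol | 2.41
3  | Bob   | 2.14
5  | Hank  | 2.53
8  | Bob   | 2.17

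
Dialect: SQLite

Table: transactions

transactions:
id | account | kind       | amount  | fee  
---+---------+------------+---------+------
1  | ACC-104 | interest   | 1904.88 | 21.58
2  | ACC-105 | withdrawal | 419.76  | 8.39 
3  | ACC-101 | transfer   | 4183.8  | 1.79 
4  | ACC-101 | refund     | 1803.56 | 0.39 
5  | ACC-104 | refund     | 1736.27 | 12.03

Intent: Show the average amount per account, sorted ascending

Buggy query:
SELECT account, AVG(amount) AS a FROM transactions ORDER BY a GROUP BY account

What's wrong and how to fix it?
Bug: GROUP BY must precede ORDER BY

Fix: Move ORDER BY to the end, after GROUP BY

Corrected query:
SELECT account, AVG(amount) AS a FROM transactions GROUP BY account ORDER BY a

Result:
account | a       
--------+---------
ACC-105 | 419.76  
ACC-104 | 1820.575
ACC-101 | 2993.68 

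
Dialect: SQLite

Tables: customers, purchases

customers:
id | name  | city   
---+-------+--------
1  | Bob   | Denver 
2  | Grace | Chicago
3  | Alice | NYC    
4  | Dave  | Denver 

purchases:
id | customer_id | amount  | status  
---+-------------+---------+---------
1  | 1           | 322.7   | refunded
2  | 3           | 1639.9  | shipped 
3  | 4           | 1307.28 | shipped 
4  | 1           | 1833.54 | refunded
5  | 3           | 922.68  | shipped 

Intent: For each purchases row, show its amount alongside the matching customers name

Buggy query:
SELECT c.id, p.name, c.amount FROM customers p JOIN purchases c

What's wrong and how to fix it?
Bug: JOIN with no ON clause produces a cartesian product; every purchases row pairs with every customers row

Fix: Add ON c.customer_id = p.id to the JOIN

Corrected query:
SELECT c.id, p.name, c.amount FROM customers p JOIN purchases c ON c.customer_id = p.id

Result:
id | name  | amount 
---+-------+--------
1  | Bob   | 322.7  
2  | Alice | 1639.9 
3  | Dave  | 1307.28
4  | Bob   | 1833.54
5  | Alice | 922.68 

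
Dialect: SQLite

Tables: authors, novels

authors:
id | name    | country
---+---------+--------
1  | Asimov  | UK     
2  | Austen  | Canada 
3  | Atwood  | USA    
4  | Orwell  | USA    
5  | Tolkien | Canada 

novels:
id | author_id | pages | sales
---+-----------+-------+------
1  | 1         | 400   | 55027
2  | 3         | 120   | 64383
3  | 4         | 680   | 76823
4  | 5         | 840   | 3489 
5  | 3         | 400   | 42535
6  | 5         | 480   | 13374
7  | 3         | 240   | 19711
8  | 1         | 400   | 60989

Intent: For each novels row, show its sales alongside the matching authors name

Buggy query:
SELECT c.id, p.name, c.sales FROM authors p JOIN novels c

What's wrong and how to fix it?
Bug: JOIN with no ON clause produces a cartesian product; every novels row pairs with every authors row

Fix: Add ON c.author_id = p.id to the JOIN

Corrected query:
SELECT c.id, p.name, c.sales FROM authors p JOIN novels c ON c.author_id = p.id

Result:
id | name    | sales
---+---------+------
1  | Asimov  | 55027
2  | Atwood  | 64383
3  | Orwell  | 76823
4  | Tolkien | 3489 
5  | Atwood  | 42535
6  | Tolkien | 13374
7  | Atwood  | 19711
8  | Asimov  | 60989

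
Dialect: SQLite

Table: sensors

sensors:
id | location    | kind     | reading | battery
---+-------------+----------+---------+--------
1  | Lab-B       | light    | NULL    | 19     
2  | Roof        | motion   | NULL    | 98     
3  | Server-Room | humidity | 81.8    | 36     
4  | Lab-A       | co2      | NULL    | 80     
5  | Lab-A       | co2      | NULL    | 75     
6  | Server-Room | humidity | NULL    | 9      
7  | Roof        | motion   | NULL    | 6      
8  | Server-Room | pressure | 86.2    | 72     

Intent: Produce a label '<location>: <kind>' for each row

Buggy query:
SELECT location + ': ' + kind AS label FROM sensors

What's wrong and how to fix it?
Bug: SQLite uses || for string concatenation; + coerces text to numbers (yielding 0)

Fix: Replace + with || to concatenate text

Corrected query:
SELECT location || ': ' || kind AS label FROM sensors

Result:
label                
---------------------
Lab-B: light         
Roof: motion         
Server-Room: humidity
Lab-A: co2           
Lab-A: co2           
Server-Room: humidity
Roof: motion         
Server-Room: pressure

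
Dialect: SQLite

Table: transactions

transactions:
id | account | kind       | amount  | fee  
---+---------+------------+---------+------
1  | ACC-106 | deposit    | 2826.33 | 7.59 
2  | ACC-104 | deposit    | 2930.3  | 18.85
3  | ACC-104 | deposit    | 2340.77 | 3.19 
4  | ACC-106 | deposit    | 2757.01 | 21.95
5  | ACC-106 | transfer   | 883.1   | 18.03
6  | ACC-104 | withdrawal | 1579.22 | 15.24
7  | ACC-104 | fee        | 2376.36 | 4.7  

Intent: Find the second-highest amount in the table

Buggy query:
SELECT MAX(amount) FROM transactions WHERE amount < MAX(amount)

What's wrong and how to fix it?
Bug: The inner MAX is an aggregate inside WHERE, which is not allowed

Fix: Compute the overall MAX in a subquery, then take MAX of rows below it

Corrected query:
SELECT MAX(amount) FROM transactions WHERE amount < (SELECT MAX(amount) FROM transactions)

Result:
MAX(amount)
-----------
2826.33    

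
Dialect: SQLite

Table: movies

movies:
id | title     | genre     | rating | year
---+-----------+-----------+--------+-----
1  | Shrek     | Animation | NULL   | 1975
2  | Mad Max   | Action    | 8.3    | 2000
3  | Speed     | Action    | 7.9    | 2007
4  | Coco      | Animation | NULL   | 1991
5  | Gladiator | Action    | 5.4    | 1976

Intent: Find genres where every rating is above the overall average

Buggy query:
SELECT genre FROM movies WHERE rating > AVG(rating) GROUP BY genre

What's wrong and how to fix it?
Bug: WHERE evaluates per row before aggregation, so AVG() is unavailable

Fix: Compute the overall average in a scalar subquery and compare each group's MIN against it in HAVING

Corrected query:
SELECT genre FROM movies GROUP BY genre HAVING MIN(rating) > (SELECT AVG(rating) FROM movies)

Result:
(no rows)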